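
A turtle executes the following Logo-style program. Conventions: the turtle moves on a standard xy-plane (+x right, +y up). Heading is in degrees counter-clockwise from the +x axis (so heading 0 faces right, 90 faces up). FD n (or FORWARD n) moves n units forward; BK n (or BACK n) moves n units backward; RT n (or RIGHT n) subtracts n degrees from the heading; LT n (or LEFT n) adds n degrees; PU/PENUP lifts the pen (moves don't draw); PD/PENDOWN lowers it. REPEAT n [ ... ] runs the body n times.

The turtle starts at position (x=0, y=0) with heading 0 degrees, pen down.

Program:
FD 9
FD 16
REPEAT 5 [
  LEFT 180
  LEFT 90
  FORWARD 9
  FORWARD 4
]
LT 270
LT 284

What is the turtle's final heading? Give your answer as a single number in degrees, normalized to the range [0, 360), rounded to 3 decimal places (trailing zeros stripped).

Answer: 104

Derivation:
Executing turtle program step by step:
Start: pos=(0,0), heading=0, pen down
FD 9: (0,0) -> (9,0) [heading=0, draw]
FD 16: (9,0) -> (25,0) [heading=0, draw]
REPEAT 5 [
  -- iteration 1/5 --
  LT 180: heading 0 -> 180
  LT 90: heading 180 -> 270
  FD 9: (25,0) -> (25,-9) [heading=270, draw]
  FD 4: (25,-9) -> (25,-13) [heading=270, draw]
  -- iteration 2/5 --
  LT 180: heading 270 -> 90
  LT 90: heading 90 -> 180
  FD 9: (25,-13) -> (16,-13) [heading=180, draw]
  FD 4: (16,-13) -> (12,-13) [heading=180, draw]
  -- iteration 3/5 --
  LT 180: heading 180 -> 0
  LT 90: heading 0 -> 90
  FD 9: (12,-13) -> (12,-4) [heading=90, draw]
  FD 4: (12,-4) -> (12,0) [heading=90, draw]
  -- iteration 4/5 --
  LT 180: heading 90 -> 270
  LT 90: heading 270 -> 0
  FD 9: (12,0) -> (21,0) [heading=0, draw]
  FD 4: (21,0) -> (25,0) [heading=0, draw]
  -- iteration 5/5 --
  LT 180: heading 0 -> 180
  LT 90: heading 180 -> 270
  FD 9: (25,0) -> (25,-9) [heading=270, draw]
  FD 4: (25,-9) -> (25,-13) [heading=270, draw]
]
LT 270: heading 270 -> 180
LT 284: heading 180 -> 104
Final: pos=(25,-13), heading=104, 12 segment(s) drawn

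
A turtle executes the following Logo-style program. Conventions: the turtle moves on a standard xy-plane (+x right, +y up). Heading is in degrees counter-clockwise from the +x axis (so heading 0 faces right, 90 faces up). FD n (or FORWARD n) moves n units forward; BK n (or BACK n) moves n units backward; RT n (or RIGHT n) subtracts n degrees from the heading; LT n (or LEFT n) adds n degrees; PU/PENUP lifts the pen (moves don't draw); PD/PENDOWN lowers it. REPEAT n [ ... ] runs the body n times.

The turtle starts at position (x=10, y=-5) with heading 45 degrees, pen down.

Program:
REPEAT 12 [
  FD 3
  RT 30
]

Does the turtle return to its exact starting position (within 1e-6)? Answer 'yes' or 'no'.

Answer: yes

Derivation:
Executing turtle program step by step:
Start: pos=(10,-5), heading=45, pen down
REPEAT 12 [
  -- iteration 1/12 --
  FD 3: (10,-5) -> (12.121,-2.879) [heading=45, draw]
  RT 30: heading 45 -> 15
  -- iteration 2/12 --
  FD 3: (12.121,-2.879) -> (15.019,-2.102) [heading=15, draw]
  RT 30: heading 15 -> 345
  -- iteration 3/12 --
  FD 3: (15.019,-2.102) -> (17.917,-2.879) [heading=345, draw]
  RT 30: heading 345 -> 315
  -- iteration 4/12 --
  FD 3: (17.917,-2.879) -> (20.038,-5) [heading=315, draw]
  RT 30: heading 315 -> 285
  -- iteration 5/12 --
  FD 3: (20.038,-5) -> (20.815,-7.898) [heading=285, draw]
  RT 30: heading 285 -> 255
  -- iteration 6/12 --
  FD 3: (20.815,-7.898) -> (20.038,-10.796) [heading=255, draw]
  RT 30: heading 255 -> 225
  -- iteration 7/12 --
  FD 3: (20.038,-10.796) -> (17.917,-12.917) [heading=225, draw]
  RT 30: heading 225 -> 195
  -- iteration 8/12 --
  FD 3: (17.917,-12.917) -> (15.019,-13.693) [heading=195, draw]
  RT 30: heading 195 -> 165
  -- iteration 9/12 --
  FD 3: (15.019,-13.693) -> (12.121,-12.917) [heading=165, draw]
  RT 30: heading 165 -> 135
  -- iteration 10/12 --
  FD 3: (12.121,-12.917) -> (10,-10.796) [heading=135, draw]
  RT 30: heading 135 -> 105
  -- iteration 11/12 --
  FD 3: (10,-10.796) -> (9.224,-7.898) [heading=105, draw]
  RT 30: heading 105 -> 75
  -- iteration 12/12 --
  FD 3: (9.224,-7.898) -> (10,-5) [heading=75, draw]
  RT 30: heading 75 -> 45
]
Final: pos=(10,-5), heading=45, 12 segment(s) drawn

Start position: (10, -5)
Final position: (10, -5)
Distance = 0; < 1e-6 -> CLOSED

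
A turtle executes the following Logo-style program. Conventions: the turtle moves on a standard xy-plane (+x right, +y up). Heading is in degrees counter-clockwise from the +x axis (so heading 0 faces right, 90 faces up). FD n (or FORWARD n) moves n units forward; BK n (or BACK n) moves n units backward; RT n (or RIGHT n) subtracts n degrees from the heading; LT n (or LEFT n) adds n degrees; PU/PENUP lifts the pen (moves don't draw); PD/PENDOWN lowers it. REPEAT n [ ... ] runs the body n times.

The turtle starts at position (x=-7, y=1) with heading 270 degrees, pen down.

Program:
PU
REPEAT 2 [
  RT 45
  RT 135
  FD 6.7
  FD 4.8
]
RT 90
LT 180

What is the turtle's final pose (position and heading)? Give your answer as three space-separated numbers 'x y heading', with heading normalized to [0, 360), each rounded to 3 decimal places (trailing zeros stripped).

Executing turtle program step by step:
Start: pos=(-7,1), heading=270, pen down
PU: pen up
REPEAT 2 [
  -- iteration 1/2 --
  RT 45: heading 270 -> 225
  RT 135: heading 225 -> 90
  FD 6.7: (-7,1) -> (-7,7.7) [heading=90, move]
  FD 4.8: (-7,7.7) -> (-7,12.5) [heading=90, move]
  -- iteration 2/2 --
  RT 45: heading 90 -> 45
  RT 135: heading 45 -> 270
  FD 6.7: (-7,12.5) -> (-7,5.8) [heading=270, move]
  FD 4.8: (-7,5.8) -> (-7,1) [heading=270, move]
]
RT 90: heading 270 -> 180
LT 180: heading 180 -> 0
Final: pos=(-7,1), heading=0, 0 segment(s) drawn

Answer: -7 1 0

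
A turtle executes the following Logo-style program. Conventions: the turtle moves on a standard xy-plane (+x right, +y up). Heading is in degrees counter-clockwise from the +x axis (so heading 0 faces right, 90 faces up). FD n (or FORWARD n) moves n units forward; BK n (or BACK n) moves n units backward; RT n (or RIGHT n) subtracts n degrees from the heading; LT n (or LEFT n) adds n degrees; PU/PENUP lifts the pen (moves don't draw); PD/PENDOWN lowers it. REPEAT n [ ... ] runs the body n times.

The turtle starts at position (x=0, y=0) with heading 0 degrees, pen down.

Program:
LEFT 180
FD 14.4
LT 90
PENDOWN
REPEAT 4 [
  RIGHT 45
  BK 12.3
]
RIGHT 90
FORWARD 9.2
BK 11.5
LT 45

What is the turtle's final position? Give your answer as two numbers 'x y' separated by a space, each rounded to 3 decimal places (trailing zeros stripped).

Executing turtle program step by step:
Start: pos=(0,0), heading=0, pen down
LT 180: heading 0 -> 180
FD 14.4: (0,0) -> (-14.4,0) [heading=180, draw]
LT 90: heading 180 -> 270
PD: pen down
REPEAT 4 [
  -- iteration 1/4 --
  RT 45: heading 270 -> 225
  BK 12.3: (-14.4,0) -> (-5.703,8.697) [heading=225, draw]
  -- iteration 2/4 --
  RT 45: heading 225 -> 180
  BK 12.3: (-5.703,8.697) -> (6.597,8.697) [heading=180, draw]
  -- iteration 3/4 --
  RT 45: heading 180 -> 135
  BK 12.3: (6.597,8.697) -> (15.295,0) [heading=135, draw]
  -- iteration 4/4 --
  RT 45: heading 135 -> 90
  BK 12.3: (15.295,0) -> (15.295,-12.3) [heading=90, draw]
]
RT 90: heading 90 -> 0
FD 9.2: (15.295,-12.3) -> (24.495,-12.3) [heading=0, draw]
BK 11.5: (24.495,-12.3) -> (12.995,-12.3) [heading=0, draw]
LT 45: heading 0 -> 45
Final: pos=(12.995,-12.3), heading=45, 7 segment(s) drawn

Answer: 12.995 -12.3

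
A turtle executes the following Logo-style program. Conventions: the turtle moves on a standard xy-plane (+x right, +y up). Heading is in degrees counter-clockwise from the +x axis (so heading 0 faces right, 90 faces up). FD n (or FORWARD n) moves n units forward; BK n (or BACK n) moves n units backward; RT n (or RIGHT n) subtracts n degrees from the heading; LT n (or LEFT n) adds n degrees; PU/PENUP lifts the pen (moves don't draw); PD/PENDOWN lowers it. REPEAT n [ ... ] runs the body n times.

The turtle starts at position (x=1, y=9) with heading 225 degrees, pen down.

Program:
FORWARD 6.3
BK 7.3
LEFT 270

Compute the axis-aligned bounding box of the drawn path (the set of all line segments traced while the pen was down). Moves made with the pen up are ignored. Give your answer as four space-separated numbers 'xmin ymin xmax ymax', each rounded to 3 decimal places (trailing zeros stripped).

Answer: -3.455 4.545 1.707 9.707

Derivation:
Executing turtle program step by step:
Start: pos=(1,9), heading=225, pen down
FD 6.3: (1,9) -> (-3.455,4.545) [heading=225, draw]
BK 7.3: (-3.455,4.545) -> (1.707,9.707) [heading=225, draw]
LT 270: heading 225 -> 135
Final: pos=(1.707,9.707), heading=135, 2 segment(s) drawn

Segment endpoints: x in {-3.455, 1, 1.707}, y in {4.545, 9, 9.707}
xmin=-3.455, ymin=4.545, xmax=1.707, ymax=9.707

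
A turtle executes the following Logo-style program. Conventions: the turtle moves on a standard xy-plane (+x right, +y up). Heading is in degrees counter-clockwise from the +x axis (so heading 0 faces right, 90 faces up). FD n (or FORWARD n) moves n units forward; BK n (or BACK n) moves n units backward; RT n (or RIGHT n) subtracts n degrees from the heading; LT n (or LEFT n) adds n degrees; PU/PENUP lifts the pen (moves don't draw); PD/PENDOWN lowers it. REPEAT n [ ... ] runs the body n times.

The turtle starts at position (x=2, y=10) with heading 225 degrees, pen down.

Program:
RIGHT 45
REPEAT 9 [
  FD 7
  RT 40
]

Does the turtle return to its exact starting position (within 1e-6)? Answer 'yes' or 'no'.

Answer: yes

Derivation:
Executing turtle program step by step:
Start: pos=(2,10), heading=225, pen down
RT 45: heading 225 -> 180
REPEAT 9 [
  -- iteration 1/9 --
  FD 7: (2,10) -> (-5,10) [heading=180, draw]
  RT 40: heading 180 -> 140
  -- iteration 2/9 --
  FD 7: (-5,10) -> (-10.362,14.5) [heading=140, draw]
  RT 40: heading 140 -> 100
  -- iteration 3/9 --
  FD 7: (-10.362,14.5) -> (-11.578,21.393) [heading=100, draw]
  RT 40: heading 100 -> 60
  -- iteration 4/9 --
  FD 7: (-11.578,21.393) -> (-8.078,27.455) [heading=60, draw]
  RT 40: heading 60 -> 20
  -- iteration 5/9 --
  FD 7: (-8.078,27.455) -> (-1.5,29.849) [heading=20, draw]
  RT 40: heading 20 -> 340
  -- iteration 6/9 --
  FD 7: (-1.5,29.849) -> (5.078,27.455) [heading=340, draw]
  RT 40: heading 340 -> 300
  -- iteration 7/9 --
  FD 7: (5.078,27.455) -> (8.578,21.393) [heading=300, draw]
  RT 40: heading 300 -> 260
  -- iteration 8/9 --
  FD 7: (8.578,21.393) -> (7.362,14.5) [heading=260, draw]
  RT 40: heading 260 -> 220
  -- iteration 9/9 --
  FD 7: (7.362,14.5) -> (2,10) [heading=220, draw]
  RT 40: heading 220 -> 180
]
Final: pos=(2,10), heading=180, 9 segment(s) drawn

Start position: (2, 10)
Final position: (2, 10)
Distance = 0; < 1e-6 -> CLOSED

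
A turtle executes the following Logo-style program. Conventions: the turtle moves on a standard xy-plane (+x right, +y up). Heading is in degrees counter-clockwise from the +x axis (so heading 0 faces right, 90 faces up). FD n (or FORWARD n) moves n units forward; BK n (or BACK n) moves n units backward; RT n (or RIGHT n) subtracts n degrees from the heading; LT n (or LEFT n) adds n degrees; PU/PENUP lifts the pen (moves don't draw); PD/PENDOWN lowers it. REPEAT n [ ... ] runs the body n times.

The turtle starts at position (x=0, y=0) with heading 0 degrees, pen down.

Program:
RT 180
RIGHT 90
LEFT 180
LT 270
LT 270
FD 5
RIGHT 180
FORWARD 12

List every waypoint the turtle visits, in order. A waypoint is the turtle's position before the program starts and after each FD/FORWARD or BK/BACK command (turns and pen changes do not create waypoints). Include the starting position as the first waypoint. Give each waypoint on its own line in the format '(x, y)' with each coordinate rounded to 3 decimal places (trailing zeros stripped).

Executing turtle program step by step:
Start: pos=(0,0), heading=0, pen down
RT 180: heading 0 -> 180
RT 90: heading 180 -> 90
LT 180: heading 90 -> 270
LT 270: heading 270 -> 180
LT 270: heading 180 -> 90
FD 5: (0,0) -> (0,5) [heading=90, draw]
RT 180: heading 90 -> 270
FD 12: (0,5) -> (0,-7) [heading=270, draw]
Final: pos=(0,-7), heading=270, 2 segment(s) drawn
Waypoints (3 total):
(0, 0)
(0, 5)
(0, -7)

Answer: (0, 0)
(0, 5)
(0, -7)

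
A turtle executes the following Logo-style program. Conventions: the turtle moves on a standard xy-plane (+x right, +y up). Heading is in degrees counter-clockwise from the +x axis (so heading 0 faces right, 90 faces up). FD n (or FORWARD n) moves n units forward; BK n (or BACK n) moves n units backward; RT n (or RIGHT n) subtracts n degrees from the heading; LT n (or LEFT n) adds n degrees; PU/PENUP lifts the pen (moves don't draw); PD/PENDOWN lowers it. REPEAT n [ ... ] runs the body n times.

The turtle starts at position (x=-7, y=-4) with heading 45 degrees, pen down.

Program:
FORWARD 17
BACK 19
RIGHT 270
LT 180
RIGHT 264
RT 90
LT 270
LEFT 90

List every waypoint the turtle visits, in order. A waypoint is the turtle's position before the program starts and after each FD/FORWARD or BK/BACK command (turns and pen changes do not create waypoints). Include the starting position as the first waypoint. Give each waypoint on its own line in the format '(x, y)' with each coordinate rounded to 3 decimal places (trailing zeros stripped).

Executing turtle program step by step:
Start: pos=(-7,-4), heading=45, pen down
FD 17: (-7,-4) -> (5.021,8.021) [heading=45, draw]
BK 19: (5.021,8.021) -> (-8.414,-5.414) [heading=45, draw]
RT 270: heading 45 -> 135
LT 180: heading 135 -> 315
RT 264: heading 315 -> 51
RT 90: heading 51 -> 321
LT 270: heading 321 -> 231
LT 90: heading 231 -> 321
Final: pos=(-8.414,-5.414), heading=321, 2 segment(s) drawn
Waypoints (3 total):
(-7, -4)
(5.021, 8.021)
(-8.414, -5.414)

Answer: (-7, -4)
(5.021, 8.021)
(-8.414, -5.414)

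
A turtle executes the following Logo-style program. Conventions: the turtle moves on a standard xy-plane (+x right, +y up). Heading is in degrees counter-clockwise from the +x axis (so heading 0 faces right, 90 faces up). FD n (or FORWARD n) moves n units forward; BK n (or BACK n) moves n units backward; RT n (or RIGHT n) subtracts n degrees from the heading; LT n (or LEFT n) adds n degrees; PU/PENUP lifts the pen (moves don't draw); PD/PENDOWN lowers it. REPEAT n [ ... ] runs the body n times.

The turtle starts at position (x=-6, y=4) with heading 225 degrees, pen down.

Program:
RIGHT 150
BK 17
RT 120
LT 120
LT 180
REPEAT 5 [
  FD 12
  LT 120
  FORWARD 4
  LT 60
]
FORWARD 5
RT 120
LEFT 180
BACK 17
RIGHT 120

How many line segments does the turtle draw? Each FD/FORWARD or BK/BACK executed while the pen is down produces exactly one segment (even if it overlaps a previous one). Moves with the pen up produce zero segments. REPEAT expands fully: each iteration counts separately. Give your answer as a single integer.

Executing turtle program step by step:
Start: pos=(-6,4), heading=225, pen down
RT 150: heading 225 -> 75
BK 17: (-6,4) -> (-10.4,-12.421) [heading=75, draw]
RT 120: heading 75 -> 315
LT 120: heading 315 -> 75
LT 180: heading 75 -> 255
REPEAT 5 [
  -- iteration 1/5 --
  FD 12: (-10.4,-12.421) -> (-13.506,-24.012) [heading=255, draw]
  LT 120: heading 255 -> 15
  FD 4: (-13.506,-24.012) -> (-9.642,-22.977) [heading=15, draw]
  LT 60: heading 15 -> 75
  -- iteration 2/5 --
  FD 12: (-9.642,-22.977) -> (-6.536,-11.385) [heading=75, draw]
  LT 120: heading 75 -> 195
  FD 4: (-6.536,-11.385) -> (-10.4,-12.421) [heading=195, draw]
  LT 60: heading 195 -> 255
  -- iteration 3/5 --
  FD 12: (-10.4,-12.421) -> (-13.506,-24.012) [heading=255, draw]
  LT 120: heading 255 -> 15
  FD 4: (-13.506,-24.012) -> (-9.642,-22.977) [heading=15, draw]
  LT 60: heading 15 -> 75
  -- iteration 4/5 --
  FD 12: (-9.642,-22.977) -> (-6.536,-11.385) [heading=75, draw]
  LT 120: heading 75 -> 195
  FD 4: (-6.536,-11.385) -> (-10.4,-12.421) [heading=195, draw]
  LT 60: heading 195 -> 255
  -- iteration 5/5 --
  FD 12: (-10.4,-12.421) -> (-13.506,-24.012) [heading=255, draw]
  LT 120: heading 255 -> 15
  FD 4: (-13.506,-24.012) -> (-9.642,-22.977) [heading=15, draw]
  LT 60: heading 15 -> 75
]
FD 5: (-9.642,-22.977) -> (-8.348,-18.147) [heading=75, draw]
RT 120: heading 75 -> 315
LT 180: heading 315 -> 135
BK 17: (-8.348,-18.147) -> (3.673,-30.168) [heading=135, draw]
RT 120: heading 135 -> 15
Final: pos=(3.673,-30.168), heading=15, 13 segment(s) drawn
Segments drawn: 13

Answer: 13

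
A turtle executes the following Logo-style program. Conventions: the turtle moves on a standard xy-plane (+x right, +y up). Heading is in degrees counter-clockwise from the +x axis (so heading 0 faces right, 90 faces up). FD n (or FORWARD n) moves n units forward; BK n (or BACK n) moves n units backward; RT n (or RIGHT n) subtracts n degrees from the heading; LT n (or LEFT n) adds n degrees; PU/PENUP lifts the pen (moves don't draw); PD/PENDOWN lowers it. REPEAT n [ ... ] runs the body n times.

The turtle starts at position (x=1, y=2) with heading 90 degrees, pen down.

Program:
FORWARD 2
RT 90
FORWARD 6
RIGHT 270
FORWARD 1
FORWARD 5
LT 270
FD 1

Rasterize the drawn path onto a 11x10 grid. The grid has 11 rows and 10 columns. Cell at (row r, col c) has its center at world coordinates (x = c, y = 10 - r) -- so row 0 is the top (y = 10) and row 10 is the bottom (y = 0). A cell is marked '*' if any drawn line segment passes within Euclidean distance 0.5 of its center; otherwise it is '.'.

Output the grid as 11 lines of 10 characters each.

Answer: .......**.
.......*..
.......*..
.......*..
.......*..
.......*..
.*******..
.*........
.*........
..........
..........

Derivation:
Segment 0: (1,2) -> (1,4)
Segment 1: (1,4) -> (7,4)
Segment 2: (7,4) -> (7,5)
Segment 3: (7,5) -> (7,10)
Segment 4: (7,10) -> (8,10)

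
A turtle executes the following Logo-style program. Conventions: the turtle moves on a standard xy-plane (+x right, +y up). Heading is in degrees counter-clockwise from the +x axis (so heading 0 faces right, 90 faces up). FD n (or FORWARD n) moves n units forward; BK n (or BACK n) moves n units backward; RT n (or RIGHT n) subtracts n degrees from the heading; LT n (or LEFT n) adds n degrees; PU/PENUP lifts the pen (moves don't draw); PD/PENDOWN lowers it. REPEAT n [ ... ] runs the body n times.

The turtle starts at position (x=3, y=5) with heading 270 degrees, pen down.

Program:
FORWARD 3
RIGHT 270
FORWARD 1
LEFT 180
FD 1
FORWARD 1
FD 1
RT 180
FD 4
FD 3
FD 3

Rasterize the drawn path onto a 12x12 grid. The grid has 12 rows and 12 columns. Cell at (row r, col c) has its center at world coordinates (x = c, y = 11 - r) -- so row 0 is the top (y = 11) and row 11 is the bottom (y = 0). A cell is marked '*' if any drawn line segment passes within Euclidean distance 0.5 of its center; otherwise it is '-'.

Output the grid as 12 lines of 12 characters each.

Answer: ------------
------------
------------
------------
------------
------------
---*--------
---*--------
---*--------
-***********
------------
------------

Derivation:
Segment 0: (3,5) -> (3,2)
Segment 1: (3,2) -> (4,2)
Segment 2: (4,2) -> (3,2)
Segment 3: (3,2) -> (2,2)
Segment 4: (2,2) -> (1,2)
Segment 5: (1,2) -> (5,2)
Segment 6: (5,2) -> (8,2)
Segment 7: (8,2) -> (11,2)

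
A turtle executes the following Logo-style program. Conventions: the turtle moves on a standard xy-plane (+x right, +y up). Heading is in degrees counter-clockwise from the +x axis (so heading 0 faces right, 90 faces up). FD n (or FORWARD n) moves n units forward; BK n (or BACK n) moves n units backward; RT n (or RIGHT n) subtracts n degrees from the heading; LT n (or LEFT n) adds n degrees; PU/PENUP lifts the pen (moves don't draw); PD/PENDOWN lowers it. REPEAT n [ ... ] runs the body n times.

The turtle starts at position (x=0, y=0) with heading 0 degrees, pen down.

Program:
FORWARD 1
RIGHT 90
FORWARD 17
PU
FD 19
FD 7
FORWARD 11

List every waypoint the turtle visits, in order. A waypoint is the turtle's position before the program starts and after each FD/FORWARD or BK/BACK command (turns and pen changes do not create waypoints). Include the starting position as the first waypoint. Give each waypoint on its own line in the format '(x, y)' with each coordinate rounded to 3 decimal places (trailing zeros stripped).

Executing turtle program step by step:
Start: pos=(0,0), heading=0, pen down
FD 1: (0,0) -> (1,0) [heading=0, draw]
RT 90: heading 0 -> 270
FD 17: (1,0) -> (1,-17) [heading=270, draw]
PU: pen up
FD 19: (1,-17) -> (1,-36) [heading=270, move]
FD 7: (1,-36) -> (1,-43) [heading=270, move]
FD 11: (1,-43) -> (1,-54) [heading=270, move]
Final: pos=(1,-54), heading=270, 2 segment(s) drawn
Waypoints (6 total):
(0, 0)
(1, 0)
(1, -17)
(1, -36)
(1, -43)
(1, -54)

Answer: (0, 0)
(1, 0)
(1, -17)
(1, -36)
(1, -43)
(1, -54)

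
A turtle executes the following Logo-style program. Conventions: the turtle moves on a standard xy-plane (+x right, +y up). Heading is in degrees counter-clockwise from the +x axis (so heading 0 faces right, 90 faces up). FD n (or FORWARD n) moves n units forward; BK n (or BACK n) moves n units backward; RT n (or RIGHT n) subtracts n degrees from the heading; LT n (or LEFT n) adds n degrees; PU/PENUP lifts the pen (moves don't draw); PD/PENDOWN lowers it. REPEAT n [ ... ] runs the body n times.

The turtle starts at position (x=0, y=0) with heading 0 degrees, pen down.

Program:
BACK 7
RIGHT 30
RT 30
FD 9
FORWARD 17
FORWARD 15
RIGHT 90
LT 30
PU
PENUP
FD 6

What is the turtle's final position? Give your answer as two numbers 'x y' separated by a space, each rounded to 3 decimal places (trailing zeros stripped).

Answer: 10.5 -40.703

Derivation:
Executing turtle program step by step:
Start: pos=(0,0), heading=0, pen down
BK 7: (0,0) -> (-7,0) [heading=0, draw]
RT 30: heading 0 -> 330
RT 30: heading 330 -> 300
FD 9: (-7,0) -> (-2.5,-7.794) [heading=300, draw]
FD 17: (-2.5,-7.794) -> (6,-22.517) [heading=300, draw]
FD 15: (6,-22.517) -> (13.5,-35.507) [heading=300, draw]
RT 90: heading 300 -> 210
LT 30: heading 210 -> 240
PU: pen up
PU: pen up
FD 6: (13.5,-35.507) -> (10.5,-40.703) [heading=240, move]
Final: pos=(10.5,-40.703), heading=240, 4 segment(s) drawn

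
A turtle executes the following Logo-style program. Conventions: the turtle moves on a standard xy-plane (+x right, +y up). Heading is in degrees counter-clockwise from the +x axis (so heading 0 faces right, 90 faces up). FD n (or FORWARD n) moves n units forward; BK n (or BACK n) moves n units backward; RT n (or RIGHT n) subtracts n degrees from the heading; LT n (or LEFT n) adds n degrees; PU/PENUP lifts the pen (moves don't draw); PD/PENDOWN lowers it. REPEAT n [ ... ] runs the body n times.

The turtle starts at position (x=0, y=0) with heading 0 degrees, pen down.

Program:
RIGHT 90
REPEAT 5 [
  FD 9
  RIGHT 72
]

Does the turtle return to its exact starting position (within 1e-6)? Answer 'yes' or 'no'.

Answer: yes

Derivation:
Executing turtle program step by step:
Start: pos=(0,0), heading=0, pen down
RT 90: heading 0 -> 270
REPEAT 5 [
  -- iteration 1/5 --
  FD 9: (0,0) -> (0,-9) [heading=270, draw]
  RT 72: heading 270 -> 198
  -- iteration 2/5 --
  FD 9: (0,-9) -> (-8.56,-11.781) [heading=198, draw]
  RT 72: heading 198 -> 126
  -- iteration 3/5 --
  FD 9: (-8.56,-11.781) -> (-13.85,-4.5) [heading=126, draw]
  RT 72: heading 126 -> 54
  -- iteration 4/5 --
  FD 9: (-13.85,-4.5) -> (-8.56,2.781) [heading=54, draw]
  RT 72: heading 54 -> 342
  -- iteration 5/5 --
  FD 9: (-8.56,2.781) -> (0,0) [heading=342, draw]
  RT 72: heading 342 -> 270
]
Final: pos=(0,0), heading=270, 5 segment(s) drawn

Start position: (0, 0)
Final position: (0, 0)
Distance = 0; < 1e-6 -> CLOSED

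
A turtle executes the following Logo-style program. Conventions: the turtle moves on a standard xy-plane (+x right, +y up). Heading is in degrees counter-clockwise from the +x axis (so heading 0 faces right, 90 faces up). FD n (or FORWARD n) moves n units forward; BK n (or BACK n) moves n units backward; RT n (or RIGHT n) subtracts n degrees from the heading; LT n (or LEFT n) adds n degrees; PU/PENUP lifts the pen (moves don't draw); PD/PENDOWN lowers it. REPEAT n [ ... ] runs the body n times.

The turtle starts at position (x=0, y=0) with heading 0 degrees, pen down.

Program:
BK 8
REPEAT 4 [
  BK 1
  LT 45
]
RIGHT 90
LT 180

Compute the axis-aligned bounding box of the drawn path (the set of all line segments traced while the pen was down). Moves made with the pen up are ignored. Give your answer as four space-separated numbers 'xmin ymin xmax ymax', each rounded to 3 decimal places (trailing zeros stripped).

Answer: -9.707 -2.414 0 0

Derivation:
Executing turtle program step by step:
Start: pos=(0,0), heading=0, pen down
BK 8: (0,0) -> (-8,0) [heading=0, draw]
REPEAT 4 [
  -- iteration 1/4 --
  BK 1: (-8,0) -> (-9,0) [heading=0, draw]
  LT 45: heading 0 -> 45
  -- iteration 2/4 --
  BK 1: (-9,0) -> (-9.707,-0.707) [heading=45, draw]
  LT 45: heading 45 -> 90
  -- iteration 3/4 --
  BK 1: (-9.707,-0.707) -> (-9.707,-1.707) [heading=90, draw]
  LT 45: heading 90 -> 135
  -- iteration 4/4 --
  BK 1: (-9.707,-1.707) -> (-9,-2.414) [heading=135, draw]
  LT 45: heading 135 -> 180
]
RT 90: heading 180 -> 90
LT 180: heading 90 -> 270
Final: pos=(-9,-2.414), heading=270, 5 segment(s) drawn

Segment endpoints: x in {-9.707, -9, -8, 0}, y in {-2.414, -1.707, -0.707, 0}
xmin=-9.707, ymin=-2.414, xmax=0, ymax=0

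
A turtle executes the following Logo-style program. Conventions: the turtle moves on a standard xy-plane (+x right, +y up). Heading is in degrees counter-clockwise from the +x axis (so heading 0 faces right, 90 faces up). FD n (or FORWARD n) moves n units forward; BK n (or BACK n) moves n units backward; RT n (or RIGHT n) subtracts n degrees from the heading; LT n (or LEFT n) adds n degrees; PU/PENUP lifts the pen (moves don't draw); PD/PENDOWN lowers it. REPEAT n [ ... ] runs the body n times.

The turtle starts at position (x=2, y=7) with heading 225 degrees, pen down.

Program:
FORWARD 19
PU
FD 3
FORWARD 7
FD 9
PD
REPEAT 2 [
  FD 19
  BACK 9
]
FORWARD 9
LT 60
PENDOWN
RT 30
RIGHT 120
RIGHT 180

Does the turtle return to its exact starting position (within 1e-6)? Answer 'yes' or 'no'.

Executing turtle program step by step:
Start: pos=(2,7), heading=225, pen down
FD 19: (2,7) -> (-11.435,-6.435) [heading=225, draw]
PU: pen up
FD 3: (-11.435,-6.435) -> (-13.556,-8.556) [heading=225, move]
FD 7: (-13.556,-8.556) -> (-18.506,-13.506) [heading=225, move]
FD 9: (-18.506,-13.506) -> (-24.87,-19.87) [heading=225, move]
PD: pen down
REPEAT 2 [
  -- iteration 1/2 --
  FD 19: (-24.87,-19.87) -> (-38.305,-33.305) [heading=225, draw]
  BK 9: (-38.305,-33.305) -> (-31.941,-26.941) [heading=225, draw]
  -- iteration 2/2 --
  FD 19: (-31.941,-26.941) -> (-45.376,-40.376) [heading=225, draw]
  BK 9: (-45.376,-40.376) -> (-39.012,-34.012) [heading=225, draw]
]
FD 9: (-39.012,-34.012) -> (-45.376,-40.376) [heading=225, draw]
LT 60: heading 225 -> 285
PD: pen down
RT 30: heading 285 -> 255
RT 120: heading 255 -> 135
RT 180: heading 135 -> 315
Final: pos=(-45.376,-40.376), heading=315, 6 segment(s) drawn

Start position: (2, 7)
Final position: (-45.376, -40.376)
Distance = 67; >= 1e-6 -> NOT closed

Answer: no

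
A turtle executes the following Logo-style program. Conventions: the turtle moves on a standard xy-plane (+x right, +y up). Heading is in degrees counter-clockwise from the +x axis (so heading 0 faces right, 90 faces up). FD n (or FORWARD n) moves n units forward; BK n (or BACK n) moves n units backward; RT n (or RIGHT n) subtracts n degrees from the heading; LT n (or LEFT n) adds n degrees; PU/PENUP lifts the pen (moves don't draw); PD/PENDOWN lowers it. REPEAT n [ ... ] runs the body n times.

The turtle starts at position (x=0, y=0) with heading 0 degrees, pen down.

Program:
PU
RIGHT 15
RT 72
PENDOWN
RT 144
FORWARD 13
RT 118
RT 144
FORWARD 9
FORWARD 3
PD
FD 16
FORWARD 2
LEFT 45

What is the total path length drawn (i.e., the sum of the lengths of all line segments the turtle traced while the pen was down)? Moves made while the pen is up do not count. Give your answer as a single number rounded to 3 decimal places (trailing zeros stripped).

Executing turtle program step by step:
Start: pos=(0,0), heading=0, pen down
PU: pen up
RT 15: heading 0 -> 345
RT 72: heading 345 -> 273
PD: pen down
RT 144: heading 273 -> 129
FD 13: (0,0) -> (-8.181,10.103) [heading=129, draw]
RT 118: heading 129 -> 11
RT 144: heading 11 -> 227
FD 9: (-8.181,10.103) -> (-14.319,3.521) [heading=227, draw]
FD 3: (-14.319,3.521) -> (-16.365,1.327) [heading=227, draw]
PD: pen down
FD 16: (-16.365,1.327) -> (-27.277,-10.375) [heading=227, draw]
FD 2: (-27.277,-10.375) -> (-28.641,-11.838) [heading=227, draw]
LT 45: heading 227 -> 272
Final: pos=(-28.641,-11.838), heading=272, 5 segment(s) drawn

Segment lengths:
  seg 1: (0,0) -> (-8.181,10.103), length = 13
  seg 2: (-8.181,10.103) -> (-14.319,3.521), length = 9
  seg 3: (-14.319,3.521) -> (-16.365,1.327), length = 3
  seg 4: (-16.365,1.327) -> (-27.277,-10.375), length = 16
  seg 5: (-27.277,-10.375) -> (-28.641,-11.838), length = 2
Total = 43

Answer: 43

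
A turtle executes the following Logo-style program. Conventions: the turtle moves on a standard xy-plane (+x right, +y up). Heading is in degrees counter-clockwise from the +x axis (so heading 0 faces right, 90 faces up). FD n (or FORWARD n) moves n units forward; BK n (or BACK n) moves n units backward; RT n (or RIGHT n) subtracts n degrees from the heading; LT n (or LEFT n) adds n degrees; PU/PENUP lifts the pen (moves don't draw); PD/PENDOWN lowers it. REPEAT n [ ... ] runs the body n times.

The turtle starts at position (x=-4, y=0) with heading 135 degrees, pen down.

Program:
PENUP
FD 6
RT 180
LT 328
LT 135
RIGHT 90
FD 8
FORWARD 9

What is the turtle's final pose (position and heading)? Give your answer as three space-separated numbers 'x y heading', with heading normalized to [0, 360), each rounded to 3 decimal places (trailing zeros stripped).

Executing turtle program step by step:
Start: pos=(-4,0), heading=135, pen down
PU: pen up
FD 6: (-4,0) -> (-8.243,4.243) [heading=135, move]
RT 180: heading 135 -> 315
LT 328: heading 315 -> 283
LT 135: heading 283 -> 58
RT 90: heading 58 -> 328
FD 8: (-8.243,4.243) -> (-1.458,0.003) [heading=328, move]
FD 9: (-1.458,0.003) -> (6.174,-4.766) [heading=328, move]
Final: pos=(6.174,-4.766), heading=328, 0 segment(s) drawn

Answer: 6.174 -4.766 328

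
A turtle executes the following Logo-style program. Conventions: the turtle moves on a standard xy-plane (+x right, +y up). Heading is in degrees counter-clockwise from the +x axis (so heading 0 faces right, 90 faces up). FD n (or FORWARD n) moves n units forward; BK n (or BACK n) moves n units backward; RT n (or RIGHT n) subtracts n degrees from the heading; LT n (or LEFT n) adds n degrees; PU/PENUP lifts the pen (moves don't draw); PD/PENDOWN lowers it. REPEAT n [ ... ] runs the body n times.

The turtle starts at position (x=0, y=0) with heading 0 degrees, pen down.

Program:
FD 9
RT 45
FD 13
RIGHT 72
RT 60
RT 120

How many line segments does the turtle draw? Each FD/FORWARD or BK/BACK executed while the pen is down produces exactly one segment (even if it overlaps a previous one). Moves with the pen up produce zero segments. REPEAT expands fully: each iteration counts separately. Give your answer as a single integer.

Answer: 2

Derivation:
Executing turtle program step by step:
Start: pos=(0,0), heading=0, pen down
FD 9: (0,0) -> (9,0) [heading=0, draw]
RT 45: heading 0 -> 315
FD 13: (9,0) -> (18.192,-9.192) [heading=315, draw]
RT 72: heading 315 -> 243
RT 60: heading 243 -> 183
RT 120: heading 183 -> 63
Final: pos=(18.192,-9.192), heading=63, 2 segment(s) drawn
Segments drawn: 2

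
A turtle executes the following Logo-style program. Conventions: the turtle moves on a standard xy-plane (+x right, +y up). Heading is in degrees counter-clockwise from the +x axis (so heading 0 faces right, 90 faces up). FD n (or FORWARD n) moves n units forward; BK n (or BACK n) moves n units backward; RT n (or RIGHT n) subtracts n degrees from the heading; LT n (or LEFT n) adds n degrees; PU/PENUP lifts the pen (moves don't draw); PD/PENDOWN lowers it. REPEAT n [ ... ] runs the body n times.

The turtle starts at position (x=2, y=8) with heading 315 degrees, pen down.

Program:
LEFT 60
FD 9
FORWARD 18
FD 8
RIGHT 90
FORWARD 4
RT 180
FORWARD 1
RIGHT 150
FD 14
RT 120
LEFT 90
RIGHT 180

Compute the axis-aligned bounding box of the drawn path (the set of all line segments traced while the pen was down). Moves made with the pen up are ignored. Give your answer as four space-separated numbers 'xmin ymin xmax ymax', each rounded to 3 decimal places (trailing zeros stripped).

Executing turtle program step by step:
Start: pos=(2,8), heading=315, pen down
LT 60: heading 315 -> 15
FD 9: (2,8) -> (10.693,10.329) [heading=15, draw]
FD 18: (10.693,10.329) -> (28.08,14.988) [heading=15, draw]
FD 8: (28.08,14.988) -> (35.807,17.059) [heading=15, draw]
RT 90: heading 15 -> 285
FD 4: (35.807,17.059) -> (36.843,13.195) [heading=285, draw]
RT 180: heading 285 -> 105
FD 1: (36.843,13.195) -> (36.584,14.161) [heading=105, draw]
RT 150: heading 105 -> 315
FD 14: (36.584,14.161) -> (46.483,4.261) [heading=315, draw]
RT 120: heading 315 -> 195
LT 90: heading 195 -> 285
RT 180: heading 285 -> 105
Final: pos=(46.483,4.261), heading=105, 6 segment(s) drawn

Segment endpoints: x in {2, 10.693, 28.08, 35.807, 36.584, 36.843, 46.483}, y in {4.261, 8, 10.329, 13.195, 14.161, 14.988, 17.059}
xmin=2, ymin=4.261, xmax=46.483, ymax=17.059

Answer: 2 4.261 46.483 17.059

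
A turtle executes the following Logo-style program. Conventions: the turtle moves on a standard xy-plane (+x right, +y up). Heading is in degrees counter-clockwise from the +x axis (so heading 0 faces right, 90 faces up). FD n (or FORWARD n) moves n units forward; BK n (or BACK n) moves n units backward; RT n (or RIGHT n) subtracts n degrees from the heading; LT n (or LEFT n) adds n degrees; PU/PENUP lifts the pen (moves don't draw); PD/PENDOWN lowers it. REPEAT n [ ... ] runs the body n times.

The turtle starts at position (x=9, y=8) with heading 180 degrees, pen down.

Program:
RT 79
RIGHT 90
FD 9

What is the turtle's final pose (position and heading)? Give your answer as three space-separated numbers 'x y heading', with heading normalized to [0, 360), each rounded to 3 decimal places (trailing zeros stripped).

Answer: 17.835 9.717 11

Derivation:
Executing turtle program step by step:
Start: pos=(9,8), heading=180, pen down
RT 79: heading 180 -> 101
RT 90: heading 101 -> 11
FD 9: (9,8) -> (17.835,9.717) [heading=11, draw]
Final: pos=(17.835,9.717), heading=11, 1 segment(s) drawn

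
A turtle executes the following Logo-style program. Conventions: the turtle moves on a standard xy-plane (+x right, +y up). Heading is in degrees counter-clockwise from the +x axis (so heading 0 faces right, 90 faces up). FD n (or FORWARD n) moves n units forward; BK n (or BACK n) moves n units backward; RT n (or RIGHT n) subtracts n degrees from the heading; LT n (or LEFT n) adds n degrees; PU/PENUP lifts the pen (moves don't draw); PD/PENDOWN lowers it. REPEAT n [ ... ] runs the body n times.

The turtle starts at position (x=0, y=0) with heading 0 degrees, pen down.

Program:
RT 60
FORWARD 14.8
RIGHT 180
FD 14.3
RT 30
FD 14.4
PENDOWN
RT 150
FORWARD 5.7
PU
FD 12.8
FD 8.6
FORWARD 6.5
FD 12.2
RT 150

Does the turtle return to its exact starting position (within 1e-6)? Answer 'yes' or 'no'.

Answer: no

Derivation:
Executing turtle program step by step:
Start: pos=(0,0), heading=0, pen down
RT 60: heading 0 -> 300
FD 14.8: (0,0) -> (7.4,-12.817) [heading=300, draw]
RT 180: heading 300 -> 120
FD 14.3: (7.4,-12.817) -> (0.25,-0.433) [heading=120, draw]
RT 30: heading 120 -> 90
FD 14.4: (0.25,-0.433) -> (0.25,13.967) [heading=90, draw]
PD: pen down
RT 150: heading 90 -> 300
FD 5.7: (0.25,13.967) -> (3.1,9.031) [heading=300, draw]
PU: pen up
FD 12.8: (3.1,9.031) -> (9.5,-2.054) [heading=300, move]
FD 8.6: (9.5,-2.054) -> (13.8,-9.502) [heading=300, move]
FD 6.5: (13.8,-9.502) -> (17.05,-15.131) [heading=300, move]
FD 12.2: (17.05,-15.131) -> (23.15,-25.697) [heading=300, move]
RT 150: heading 300 -> 150
Final: pos=(23.15,-25.697), heading=150, 4 segment(s) drawn

Start position: (0, 0)
Final position: (23.15, -25.697)
Distance = 34.587; >= 1e-6 -> NOT closed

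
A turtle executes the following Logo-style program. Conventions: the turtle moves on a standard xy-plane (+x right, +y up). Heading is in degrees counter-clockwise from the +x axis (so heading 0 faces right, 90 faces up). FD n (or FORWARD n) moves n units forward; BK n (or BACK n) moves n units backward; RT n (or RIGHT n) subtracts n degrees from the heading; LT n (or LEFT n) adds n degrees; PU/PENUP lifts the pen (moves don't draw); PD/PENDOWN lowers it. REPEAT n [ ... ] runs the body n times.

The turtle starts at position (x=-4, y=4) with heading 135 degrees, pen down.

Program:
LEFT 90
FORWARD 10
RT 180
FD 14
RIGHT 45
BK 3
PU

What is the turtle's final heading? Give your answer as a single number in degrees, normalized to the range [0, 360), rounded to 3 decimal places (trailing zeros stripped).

Answer: 0

Derivation:
Executing turtle program step by step:
Start: pos=(-4,4), heading=135, pen down
LT 90: heading 135 -> 225
FD 10: (-4,4) -> (-11.071,-3.071) [heading=225, draw]
RT 180: heading 225 -> 45
FD 14: (-11.071,-3.071) -> (-1.172,6.828) [heading=45, draw]
RT 45: heading 45 -> 0
BK 3: (-1.172,6.828) -> (-4.172,6.828) [heading=0, draw]
PU: pen up
Final: pos=(-4.172,6.828), heading=0, 3 segment(s) drawn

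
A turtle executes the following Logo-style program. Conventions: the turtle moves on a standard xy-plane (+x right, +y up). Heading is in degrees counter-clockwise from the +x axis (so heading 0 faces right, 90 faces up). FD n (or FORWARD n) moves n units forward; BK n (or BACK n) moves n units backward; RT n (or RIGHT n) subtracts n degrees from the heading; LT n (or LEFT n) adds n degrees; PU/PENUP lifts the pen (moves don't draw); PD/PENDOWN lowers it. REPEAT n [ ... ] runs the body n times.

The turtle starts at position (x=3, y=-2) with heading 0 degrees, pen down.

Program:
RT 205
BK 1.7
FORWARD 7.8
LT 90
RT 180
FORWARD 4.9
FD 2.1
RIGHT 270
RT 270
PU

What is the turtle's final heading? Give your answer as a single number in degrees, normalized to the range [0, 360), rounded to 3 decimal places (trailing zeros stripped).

Executing turtle program step by step:
Start: pos=(3,-2), heading=0, pen down
RT 205: heading 0 -> 155
BK 1.7: (3,-2) -> (4.541,-2.718) [heading=155, draw]
FD 7.8: (4.541,-2.718) -> (-2.528,0.578) [heading=155, draw]
LT 90: heading 155 -> 245
RT 180: heading 245 -> 65
FD 4.9: (-2.528,0.578) -> (-0.458,5.019) [heading=65, draw]
FD 2.1: (-0.458,5.019) -> (0.43,6.922) [heading=65, draw]
RT 270: heading 65 -> 155
RT 270: heading 155 -> 245
PU: pen up
Final: pos=(0.43,6.922), heading=245, 4 segment(s) drawn

Answer: 245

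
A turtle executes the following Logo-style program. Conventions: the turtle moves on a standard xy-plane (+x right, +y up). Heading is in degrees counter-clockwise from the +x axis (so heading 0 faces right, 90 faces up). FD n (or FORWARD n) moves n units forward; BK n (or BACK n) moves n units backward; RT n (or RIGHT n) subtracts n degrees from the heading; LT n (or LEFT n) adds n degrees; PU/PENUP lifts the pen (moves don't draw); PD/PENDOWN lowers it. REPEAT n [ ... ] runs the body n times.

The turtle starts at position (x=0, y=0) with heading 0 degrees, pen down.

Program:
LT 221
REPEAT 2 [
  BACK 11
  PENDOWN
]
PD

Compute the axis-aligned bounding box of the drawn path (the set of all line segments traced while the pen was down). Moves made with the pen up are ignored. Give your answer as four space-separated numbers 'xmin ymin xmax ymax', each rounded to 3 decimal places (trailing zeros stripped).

Executing turtle program step by step:
Start: pos=(0,0), heading=0, pen down
LT 221: heading 0 -> 221
REPEAT 2 [
  -- iteration 1/2 --
  BK 11: (0,0) -> (8.302,7.217) [heading=221, draw]
  PD: pen down
  -- iteration 2/2 --
  BK 11: (8.302,7.217) -> (16.604,14.433) [heading=221, draw]
  PD: pen down
]
PD: pen down
Final: pos=(16.604,14.433), heading=221, 2 segment(s) drawn

Segment endpoints: x in {0, 8.302, 16.604}, y in {0, 7.217, 14.433}
xmin=0, ymin=0, xmax=16.604, ymax=14.433

Answer: 0 0 16.604 14.433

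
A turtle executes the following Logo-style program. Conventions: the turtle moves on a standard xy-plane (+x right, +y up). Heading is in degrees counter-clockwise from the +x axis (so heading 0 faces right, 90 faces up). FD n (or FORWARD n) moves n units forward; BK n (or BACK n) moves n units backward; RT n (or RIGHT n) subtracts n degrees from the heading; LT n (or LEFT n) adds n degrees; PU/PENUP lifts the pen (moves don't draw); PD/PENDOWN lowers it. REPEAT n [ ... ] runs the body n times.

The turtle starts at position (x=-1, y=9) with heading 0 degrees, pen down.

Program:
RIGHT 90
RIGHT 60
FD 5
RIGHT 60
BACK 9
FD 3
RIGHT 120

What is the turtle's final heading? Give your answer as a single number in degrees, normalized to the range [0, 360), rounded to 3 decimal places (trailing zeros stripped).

Answer: 30

Derivation:
Executing turtle program step by step:
Start: pos=(-1,9), heading=0, pen down
RT 90: heading 0 -> 270
RT 60: heading 270 -> 210
FD 5: (-1,9) -> (-5.33,6.5) [heading=210, draw]
RT 60: heading 210 -> 150
BK 9: (-5.33,6.5) -> (2.464,2) [heading=150, draw]
FD 3: (2.464,2) -> (-0.134,3.5) [heading=150, draw]
RT 120: heading 150 -> 30
Final: pos=(-0.134,3.5), heading=30, 3 segment(s) drawn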